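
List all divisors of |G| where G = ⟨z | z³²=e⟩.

|G| = 32 = 2⁵. By Lagrange's theorem the order of any subgroup divides 32; the divisors of 32 are 1, 2, 4, 8, 16, 32.

Answer: 1, 2, 4, 8, 16, 32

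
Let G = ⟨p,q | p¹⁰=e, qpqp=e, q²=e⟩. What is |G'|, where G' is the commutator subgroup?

G' = [G, G] is generated by all commutators. The generator-pair commutators are: [p, q] = p².
The subgroup they normally generate is {e, p², p⁴, p⁶, p⁸}, of order 5.
Check: |G/G'| = 20/5 = 4 is the order of the abelianisation.

Answer: 5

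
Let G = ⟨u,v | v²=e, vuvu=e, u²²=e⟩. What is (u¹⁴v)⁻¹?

The order of (u¹⁴v) is 2 (smallest k with (u¹⁴v)ᵏ = e), so (u¹⁴v)⁻¹ = (u¹⁴v)¹ = u¹⁴v.
Check: (u¹⁴v) · (u¹⁴v) → (u¹⁴v) · u¹⁴ = v;   v · v = e, giving e as required.

Answer: u¹⁴v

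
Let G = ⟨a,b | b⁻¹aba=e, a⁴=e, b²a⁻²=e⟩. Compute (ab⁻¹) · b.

Compute (ab⁻¹) · b by multiplying left to right and reducing via the relations at each step:
  (ab⁻¹) · b = a

Answer: a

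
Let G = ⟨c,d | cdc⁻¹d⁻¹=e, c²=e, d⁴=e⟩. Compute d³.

Compute successive powers of d, reducing at each step:
  d²: d · d = d²
  d³: (d²) · d = d³

Answer: d³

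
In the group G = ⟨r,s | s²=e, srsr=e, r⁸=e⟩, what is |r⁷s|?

Compute successive powers until reaching e:
  (r⁷s)¹ = r⁷s, (r⁷s)² = e.
The smallest positive k with (r⁷s)ᵏ = e is 2.

Answer: 2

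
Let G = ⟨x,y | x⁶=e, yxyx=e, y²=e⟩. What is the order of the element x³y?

Compute successive powers until reaching e:
  (x³y)¹ = x³y, (x³y)² = e.
The smallest positive k with (x³y)ᵏ = e is 2.

Answer: 2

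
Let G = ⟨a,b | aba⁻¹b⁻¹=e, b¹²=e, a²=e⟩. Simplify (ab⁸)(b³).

Compute (ab⁸) · (b³) by multiplying left to right and reducing via the relations at each step:
  (ab⁸) · b³ = ab¹¹

Answer: ab¹¹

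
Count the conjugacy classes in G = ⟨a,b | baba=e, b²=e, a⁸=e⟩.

The conjugacy classes (representative and size) are:
  [e] (size 1), [a] (size 2), [a⁶] (size 2), [a³] (size 2), [a⁴] (size 1), [b] (size 4), [a⁵b] (size 4).
Class equation: 1 + 2 + 2 + 2 + 1 + 4 + 4 = 16 = |G|. So G has 7 conjugacy classes.

Answer: 7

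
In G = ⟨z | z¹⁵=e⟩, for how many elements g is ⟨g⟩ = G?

G is cyclic of order 15. An element generates G iff its order is 15, and a cyclic group of order 15 has exactly φ(15) = 8 such elements.

Answer: 8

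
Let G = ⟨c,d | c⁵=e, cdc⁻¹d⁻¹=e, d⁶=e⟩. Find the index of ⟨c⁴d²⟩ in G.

First find ord(c⁴d²) by computing successive powers:
  (c⁴d²)¹ = c⁴d², (c⁴d²)² = c³d⁴, (c⁴d²)³ = c², (c⁴d²)⁴ = cd², (c⁴d²)⁵ = d⁴, (c⁴d²)⁶ = c⁴, (c⁴d²)⁷ = c³d², (c⁴d²)⁸ = c²d⁴, (c⁴d²)⁹ = c, (c⁴d²)¹⁰ = d², (c⁴d²)¹¹ = c⁴d⁴, (c⁴d²)¹² = c³, (c⁴d²)¹³ = c²d², (c⁴d²)¹⁴ = cd⁴, (c⁴d²)¹⁵ = e.
So |⟨c⁴d²⟩| = ord(c⁴d²) = 15. With |G| = 30, by Lagrange [G : ⟨c⁴d²⟩] = 30/15 = 2.

Answer: 2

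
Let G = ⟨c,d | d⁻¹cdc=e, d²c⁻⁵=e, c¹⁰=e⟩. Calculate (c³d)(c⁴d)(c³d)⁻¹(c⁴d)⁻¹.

[(c³d), (c⁴d)] = (c³d)·(c⁴d)·(c³d)⁻¹·(c⁴d)⁻¹.
  (c³d) · (c⁴d) = c⁴
  (c⁴) · (c³d⁻¹) = c²d
  (c²d) · (c⁴d⁻¹) = c⁸

Answer: c⁸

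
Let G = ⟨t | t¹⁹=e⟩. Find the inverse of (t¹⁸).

The order of (t¹⁸) is 19 (smallest k with (t¹⁸)ᵏ = e), so (t¹⁸)⁻¹ = (t¹⁸)¹⁸ = t.
Check: (t¹⁸) · t → (t¹⁸) · t = e, giving e as required.

Answer: t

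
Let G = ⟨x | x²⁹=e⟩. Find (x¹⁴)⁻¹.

The order of (x¹⁴) is 29 (smallest k with (x¹⁴)ᵏ = e), so (x¹⁴)⁻¹ = (x¹⁴)²⁸ = x¹⁵.
Check: (x¹⁴) · (x¹⁵) → (x¹⁴) · x¹⁵ = e, giving e as required.

Answer: x¹⁵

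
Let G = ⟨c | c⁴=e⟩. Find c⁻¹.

The order of c is 4 (smallest k with cᵏ = e), so c⁻¹ = c³ = c³.
Check: c · (c³) → c · c³ = e, giving e as required.

Answer: c³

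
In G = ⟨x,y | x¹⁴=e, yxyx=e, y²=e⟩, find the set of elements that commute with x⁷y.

⟨x⁷y⟩ ⊆ C_G(x⁷y) since powers of x⁷y commute with x⁷y; so |C_G(x⁷y)| ≥ |⟨x⁷y⟩| = 2.
By orbit–stabilizer, |C_G(x⁷y)| = |G| / |conj. class of x⁷y| = 28 / 7 = 4.
The 4 elements commuting with x⁷y are {e, x⁷, y, x⁷y}.

Answer: {e, x⁷, y, x⁷y}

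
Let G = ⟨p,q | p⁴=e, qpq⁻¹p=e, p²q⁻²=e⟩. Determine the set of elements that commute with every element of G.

An element z ∈ Z(G) iff z commutes with every generator.
For example p² is central: (p²)·p = p³ = p·(p²); (p²)·q = q⁻¹ = q·(p²).
Whereas p ∉ Z(G) since p·q = pq ≠ pq⁻¹ = q·p.
Checking each of the 8 elements this way gives Z(G) = {e, p²}, of order 2.

Answer: {e, p²}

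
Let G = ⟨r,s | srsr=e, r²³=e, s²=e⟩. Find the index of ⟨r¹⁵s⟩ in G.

First find ord(r¹⁵s) by computing successive powers:
  (r¹⁵s)¹ = r¹⁵s, (r¹⁵s)² = e.
So |⟨r¹⁵s⟩| = ord(r¹⁵s) = 2. With |G| = 46, by Lagrange [G : ⟨r¹⁵s⟩] = 46/2 = 23.

Answer: 23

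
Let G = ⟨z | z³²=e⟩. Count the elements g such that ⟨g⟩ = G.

G is cyclic of order 32. An element generates G iff its order is 32, and a cyclic group of order 32 has exactly φ(32) = 16 such elements.

Answer: 16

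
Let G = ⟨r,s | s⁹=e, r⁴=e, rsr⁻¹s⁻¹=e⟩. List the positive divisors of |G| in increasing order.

|G| = 36 = 2² · 3². By Lagrange's theorem the order of any subgroup divides 36; the divisors of 36 are 1, 2, 3, 4, 6, 9, 12, 18, 36.

Answer: 1, 2, 3, 4, 6, 9, 12, 18, 36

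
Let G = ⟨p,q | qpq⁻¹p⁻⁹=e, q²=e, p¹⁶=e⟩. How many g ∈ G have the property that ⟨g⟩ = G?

⟨g⟩ = G would require ord(g) = |G| = 32, but the maximum element order in G is 16 < 32. So G is not cyclic and no single element generates it: the count is 0.

Answer: 0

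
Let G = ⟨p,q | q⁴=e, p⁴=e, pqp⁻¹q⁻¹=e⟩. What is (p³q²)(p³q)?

Compute (p³q²) · (p³q) by multiplying left to right and reducing via the relations at each step:
  (p³q²) · p³ = p²q²
  (p²q²) · q = p²q³

Answer: p²q³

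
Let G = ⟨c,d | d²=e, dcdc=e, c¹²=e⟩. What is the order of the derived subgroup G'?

G' = [G, G] is generated by all commutators. The generator-pair commutators are: [c, d] = c².
The subgroup they normally generate is {e, c², c⁴, c⁶, c⁸, c¹⁰}, of order 6.
Check: |G/G'| = 24/6 = 4 is the order of the abelianisation.

Answer: 6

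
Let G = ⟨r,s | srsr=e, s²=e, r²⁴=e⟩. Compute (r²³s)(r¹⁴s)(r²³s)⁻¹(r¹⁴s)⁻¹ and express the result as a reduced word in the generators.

[(r²³s), (r¹⁴s)] = (r²³s)·(r¹⁴s)·(r²³s)⁻¹·(r¹⁴s)⁻¹.
  (r²³s) · (r¹⁴s) = r⁹
  (r⁹) · (r²³s) = r⁸s
  (r⁸s) · (r¹⁴s) = r¹⁸

Answer: r¹⁸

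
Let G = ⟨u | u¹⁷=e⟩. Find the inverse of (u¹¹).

The order of (u¹¹) is 17 (smallest k with (u¹¹)ᵏ = e), so (u¹¹)⁻¹ = (u¹¹)¹⁶ = u⁶.
Check: (u¹¹) · (u⁶) → (u¹¹) · u⁶ = e, giving e as required.

Answer: u⁶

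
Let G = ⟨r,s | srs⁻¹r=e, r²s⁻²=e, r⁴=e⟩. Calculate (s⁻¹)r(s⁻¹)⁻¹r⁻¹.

[(s⁻¹), r] = (s⁻¹)·r·(s⁻¹)⁻¹·r⁻¹.
  (s⁻¹) · r = rs
  (rs) · s = r³
  (r³) · (r³) = r²

Answer: r²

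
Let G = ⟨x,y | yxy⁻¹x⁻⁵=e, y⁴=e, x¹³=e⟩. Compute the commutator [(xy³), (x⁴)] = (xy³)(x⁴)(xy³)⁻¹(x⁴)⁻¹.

[(xy³), (x⁴)] = (xy³)·(x⁴)·(xy³)⁻¹·(x⁴)⁻¹.
  (xy³) · (x⁴) = x⁷y³
  (x⁷y³) · (x⁸y) = x⁶
  (x⁶) · (x⁹) = x²

Answer: x²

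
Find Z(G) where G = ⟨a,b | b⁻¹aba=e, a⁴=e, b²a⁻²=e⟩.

An element z ∈ Z(G) iff z commutes with every generator.
For example a² is central: (a²)·a = a³ = a·(a²); (a²)·b = b⁻¹ = b·(a²).
Whereas a ∉ Z(G) since a·b = ab ≠ ab⁻¹ = b·a.
Checking each of the 8 elements this way gives Z(G) = {e, a²}, of order 2.

Answer: {e, a²}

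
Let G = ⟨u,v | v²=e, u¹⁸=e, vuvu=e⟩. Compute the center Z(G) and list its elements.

An element z ∈ Z(G) iff z commutes with every generator.
For example u⁹ is central: (u⁹)·u = u¹⁰ = u·(u⁹); (u⁹)·v = u⁹v = v·(u⁹).
Whereas u ∉ Z(G) since u·v = uv ≠ u¹⁷v = v·u.
Checking each of the 36 elements this way gives Z(G) = {e, u⁹}, of order 2.

Answer: {e, u⁹}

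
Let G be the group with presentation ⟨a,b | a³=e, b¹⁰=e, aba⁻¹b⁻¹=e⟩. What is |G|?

Enumerate words in the generators, reducing via the relations: the distinct elements are
  {a, b, e, ab, a², b², b³, b⁴, b⁵, b⁶, b⁷, b⁸, b⁹, ab², ab³, ab⁴, ab⁵, ab⁶, ab⁷, ab⁸, ab⁹, a²b, a²b², a²b³, a²b⁴, a²b⁵, a²b⁶, a²b⁷, a²b⁸, a²b⁹}.
No further products give new elements, so |G| = 30.

Answer: 30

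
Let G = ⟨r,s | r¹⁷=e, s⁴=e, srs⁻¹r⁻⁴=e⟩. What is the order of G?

Enumerate words in the generators, reducing via the relations: the distinct elements are
  {e, r, s, rs, r², r³, r⁴, r⁵, r⁶, r⁷, r⁸, r⁹, s², s³, rs², rs³, r²s, r³s, r¹², r¹³, r¹¹, r¹⁰, r¹⁴, r¹⁵, r¹⁶, r⁴s, r⁵s, r⁶s, r⁷s, r⁸s, r⁹s, r²s², r²s³, r³s², r³s³, r¹²s, r¹³s, r¹¹s, r¹⁰s, r¹⁴s, r¹⁵s, r¹⁶s, r⁴s², r⁴s³, r⁵s², r⁵s³, r⁶s², r⁶s³, r⁷s², r⁷s³, r⁸s², r⁸s³, r⁹s², r⁹s³, r¹²s², r¹²s³, r¹³s², r¹³s³, r¹¹s², r¹¹s³, r¹⁰s², r¹⁰s³, r¹⁴s², r¹⁴s³, r¹⁵s², r¹⁵s³, r¹⁶s², r¹⁶s³}.
No further products give new elements, so |G| = 68.

Answer: 68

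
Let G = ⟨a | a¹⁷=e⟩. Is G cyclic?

|G| = 17. The element a has order 17 (its powers give 17 distinct elements), so ⟨a⟩ = G and G is cyclic.

Answer: Yes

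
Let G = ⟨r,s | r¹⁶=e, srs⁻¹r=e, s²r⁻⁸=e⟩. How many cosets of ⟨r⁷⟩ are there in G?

First find ord(r⁷) by computing successive powers:
  (r⁷)¹ = r⁷, (r⁷)² = r¹⁴, (r⁷)³ = r⁵, (r⁷)⁴ = r¹², (r⁷)⁵ = r³, (r⁷)⁶ = r¹⁰, (r⁷)⁷ = r, (r⁷)⁸ = r⁸, (r⁷)⁹ = r¹⁵, (r⁷)¹⁰ = r⁶, (r⁷)¹¹ = r¹³, (r⁷)¹² = r⁴, (r⁷)¹³ = r¹¹, (r⁷)¹⁴ = r², (r⁷)¹⁵ = r⁹, (r⁷)¹⁶ = e.
So |⟨r⁷⟩| = ord(r⁷) = 16. With |G| = 32, by Lagrange [G : ⟨r⁷⟩] = 32/16 = 2.

Answer: 2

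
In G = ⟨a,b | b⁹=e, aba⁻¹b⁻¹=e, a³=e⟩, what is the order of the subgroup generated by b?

|⟨b⟩| equals the order of b. Compute successive powers until reaching e:
  b¹ = b, b² = b², b³ = b³, b⁴ = b⁴, b⁵ = b⁵, b⁶ = b⁶, b⁷ = b⁷, b⁸ = b⁸, b⁹ = e.
The smallest positive k with bᵏ = e is 9, so |⟨b⟩| = 9.

Answer: 9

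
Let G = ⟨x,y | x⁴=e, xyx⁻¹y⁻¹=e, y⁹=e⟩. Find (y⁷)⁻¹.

The order of (y⁷) is 9 (smallest k with (y⁷)ᵏ = e), so (y⁷)⁻¹ = (y⁷)⁸ = y².
Check: (y⁷) · (y²) → (y⁷) · y² = e, giving e as required.

Answer: y²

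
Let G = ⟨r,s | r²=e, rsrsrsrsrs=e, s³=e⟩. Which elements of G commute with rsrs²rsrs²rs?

⟨rsrs²rsrs²rs⟩ ⊆ C_G(rsrs²rsrs²rs) since powers of rsrs²rsrs²rs commute with rsrs²rsrs²rs; so |C_G(rsrs²rsrs²rs)| ≥ |⟨rsrs²rsrs²rs⟩| = 2.
By orbit–stabilizer, |C_G(rsrs²rsrs²rs)| = |G| / |conj. class of rsrs²rsrs²rs| = 60 / 15 = 4.
The 4 elements commuting with rsrs²rsrs²rs are {e, r, rsrs²rsrs²rs, srs²rsrs²rs}.

Answer: {e, r, rsrs²rsrs²rs, srs²rsrs²rs}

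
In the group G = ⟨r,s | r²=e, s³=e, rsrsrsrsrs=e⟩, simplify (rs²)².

Compute successive powers of (rs²), reducing at each step:
  (rs²)²: (rs²) · r = rs²r;   (rs²r) · s² = rs²rs²

Answer: rs²rs²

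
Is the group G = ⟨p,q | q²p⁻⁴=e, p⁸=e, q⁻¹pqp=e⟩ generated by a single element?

Every cyclic group is abelian. But p·q = pq while q·p = p³q⁻¹, so p·q ≠ q·p and G is not abelian. Hence G is not cyclic.

Answer: No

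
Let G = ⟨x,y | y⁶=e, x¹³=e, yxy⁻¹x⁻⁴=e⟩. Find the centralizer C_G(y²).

⟨y²⟩ ⊆ C_G(y²) since powers of y² commute with y²; so |C_G(y²)| ≥ |⟨y²⟩| = 3.
By orbit–stabilizer, |C_G(y²)| = |G| / |conj. class of y²| = 78 / 13 = 6.
The 6 elements commuting with y² are {e, y, y², y³, y⁴, y⁵}.

Answer: {e, y, y², y³, y⁴, y⁵}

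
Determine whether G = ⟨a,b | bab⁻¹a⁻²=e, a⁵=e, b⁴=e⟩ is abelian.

a·b = ab but b·a = a²b, so a·b ≠ b·a and G is not abelian.

Answer: No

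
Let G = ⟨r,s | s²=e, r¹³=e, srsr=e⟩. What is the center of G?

An element z ∈ Z(G) iff z commutes with every generator.
For example e is central: e·r = r = r·e; e·s = s = s·e.
Whereas r ∉ Z(G) since r·s = rs ≠ r¹²s = s·r.
Checking each of the 26 elements this way gives Z(G) = {e}, of order 1.

Answer: {e}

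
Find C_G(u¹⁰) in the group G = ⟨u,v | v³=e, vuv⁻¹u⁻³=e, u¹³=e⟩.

⟨u¹⁰⟩ ⊆ C_G(u¹⁰) since powers of u¹⁰ commute with u¹⁰; so |C_G(u¹⁰)| ≥ |⟨u¹⁰⟩| = 13.
By orbit–stabilizer, |C_G(u¹⁰)| = |G| / |conj. class of u¹⁰| = 39 / 3 = 13.
The 13 elements commuting with u¹⁰ are {e, u, u², u³, u⁴, u⁵, u⁶, u⁷, u⁸, u⁹, u¹⁰, u¹¹, u¹²}.

Answer: {e, u, u², u³, u⁴, u⁵, u⁶, u⁷, u⁸, u⁹, u¹⁰, u¹¹, u¹²}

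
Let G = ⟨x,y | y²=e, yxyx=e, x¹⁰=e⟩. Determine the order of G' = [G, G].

G' = [G, G] is generated by all commutators. The generator-pair commutators are: [x, y] = x².
The subgroup they normally generate is {e, x², x⁴, x⁶, x⁸}, of order 5.
Check: |G/G'| = 20/5 = 4 is the order of the abelianisation.

Answer: 5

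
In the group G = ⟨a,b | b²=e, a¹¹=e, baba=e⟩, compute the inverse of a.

The order of a is 11 (smallest k with aᵏ = e), so a⁻¹ = a¹⁰ = a¹⁰.
Check: a · (a¹⁰) → a · a¹⁰ = e, giving e as required.

Answer: a¹⁰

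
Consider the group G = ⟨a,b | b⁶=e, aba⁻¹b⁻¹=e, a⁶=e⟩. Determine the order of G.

Enumerate words in the generators, reducing via the relations: the distinct elements are
  {a, b, e, ab, a², a³, a⁴, a⁵, b², b³, b⁴, b⁵, ab², ab³, ab⁴, ab⁵, a²b, a³b, a⁴b, a⁵b, a²b², a²b³, a²b⁴, a²b⁵, a³b², a³b³, a³b⁴, a³b⁵, a⁴b², a⁴b³, a⁴b⁴, a⁴b⁵, a⁵b², a⁵b³, a⁵b⁴, a⁵b⁵}.
No further products give new elements, so |G| = 36.

Answer: 36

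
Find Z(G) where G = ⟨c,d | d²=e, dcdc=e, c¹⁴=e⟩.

An element z ∈ Z(G) iff z commutes with every generator.
For example c⁷ is central: (c⁷)·c = c⁸ = c·(c⁷); (c⁷)·d = c⁷d = d·(c⁷).
Whereas c ∉ Z(G) since c·d = cd ≠ c¹³d = d·c.
Checking each of the 28 elements this way gives Z(G) = {e, c⁷}, of order 2.

Answer: {e, c⁷}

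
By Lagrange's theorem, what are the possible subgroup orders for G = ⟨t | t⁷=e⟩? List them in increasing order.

|G| = 7 = 7. By Lagrange's theorem the order of any subgroup divides 7; the divisors of 7 are 1, 7.

Answer: 1, 7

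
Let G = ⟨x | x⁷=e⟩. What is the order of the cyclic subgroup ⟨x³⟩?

|⟨x³⟩| equals the order of x³. Compute successive powers until reaching e:
  (x³)¹ = x³, (x³)² = x⁶, (x³)³ = x², (x³)⁴ = x⁵, (x³)⁵ = x, (x³)⁶ = x⁴, (x³)⁷ = e.
The smallest positive k with (x³)ᵏ = e is 7, so |⟨x³⟩| = 7.

Answer: 7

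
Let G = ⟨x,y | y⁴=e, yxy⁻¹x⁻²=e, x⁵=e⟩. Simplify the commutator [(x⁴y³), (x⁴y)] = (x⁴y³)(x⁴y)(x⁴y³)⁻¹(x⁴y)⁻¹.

[(x⁴y³), (x⁴y)] = (x⁴y³)·(x⁴y)·(x⁴y³)⁻¹·(x⁴y)⁻¹.
  (x⁴y³) · (x⁴y) = x
  x · (x²y) = x³y
  (x³y) · (x³y³) = x⁴

Answer: x⁴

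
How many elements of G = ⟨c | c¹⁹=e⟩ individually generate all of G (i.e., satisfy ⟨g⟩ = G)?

G is cyclic of order 19. An element generates G iff its order is 19, and a cyclic group of order 19 has exactly φ(19) = 18 such elements.

Answer: 18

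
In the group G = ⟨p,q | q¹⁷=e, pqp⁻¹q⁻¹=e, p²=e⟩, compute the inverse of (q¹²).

The order of (q¹²) is 17 (smallest k with (q¹²)ᵏ = e), so (q¹²)⁻¹ = (q¹²)¹⁶ = q⁵.
Check: (q¹²) · (q⁵) → (q¹²) · q⁵ = e, giving e as required.

Answer: q⁵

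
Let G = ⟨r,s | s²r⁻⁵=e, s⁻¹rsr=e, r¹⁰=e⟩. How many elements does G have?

Enumerate words in the generators, reducing via the relations: the distinct elements are
  {e, r, s, rs, r², r³, r⁴, r⁵, r⁶, r⁷, r⁸, r⁹, r²s, r³s, r⁴s, s⁻¹, rs⁻¹, r²s⁻¹, r³s⁻¹, r⁴s⁻¹}.
No further products give new elements, so |G| = 20.

Answer: 20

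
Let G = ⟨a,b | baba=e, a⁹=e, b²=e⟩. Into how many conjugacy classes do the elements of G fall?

The conjugacy classes (representative and size) are:
  [e] (size 1), [a⁸] (size 2), [a⁷] (size 2), [a⁶] (size 2), [a⁵] (size 2), [a⁴b] (size 9).
Class equation: 1 + 2 + 2 + 2 + 2 + 9 = 18 = |G|. So G has 6 conjugacy classes.

Answer: 6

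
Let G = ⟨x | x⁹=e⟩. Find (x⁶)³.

Compute successive powers of (x⁶), reducing at each step:
  (x⁶)²: (x⁶) · x⁶ = x³
  (x⁶)³: (x³) · x⁶ = e

Answer: e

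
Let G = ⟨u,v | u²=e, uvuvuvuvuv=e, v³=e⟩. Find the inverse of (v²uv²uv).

The order of (v²uv²uv) is 3 (smallest k with (v²uv²uv)ᵏ = e), so (v²uv²uv)⁻¹ = (v²uv²uv)² = v²uvuv.
Check: (v²uv²uv) · (v²uvuv) → (v²uv²uv) · v² = v²uv²u;   (v²uv²u) · u = v²uv²;   (v²uv²) · v = v²u;   (v²u) · u = v²;   (v²) · v = e, giving e as required.

Answer: v²uvuv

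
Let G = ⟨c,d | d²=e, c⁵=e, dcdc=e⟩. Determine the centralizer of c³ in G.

⟨c³⟩ ⊆ C_G(c³) since powers of c³ commute with c³; so |C_G(c³)| ≥ |⟨c³⟩| = 5.
By orbit–stabilizer, |C_G(c³)| = |G| / |conj. class of c³| = 10 / 2 = 5.
The 5 elements commuting with c³ are {e, c, c², c³, c⁴}.

Answer: {e, c, c², c³, c⁴}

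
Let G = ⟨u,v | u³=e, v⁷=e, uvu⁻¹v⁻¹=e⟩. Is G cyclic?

|G| = 21. The element uv has order 21 (its powers give 21 distinct elements), so ⟨uv⟩ = G and G is cyclic.

Answer: Yes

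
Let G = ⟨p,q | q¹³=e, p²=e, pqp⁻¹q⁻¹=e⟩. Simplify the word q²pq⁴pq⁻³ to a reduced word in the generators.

Multiply left to right, reducing at each step:
  (q²) · p = pq²
  (pq²) · q⁴ = pq⁶
  (pq⁶) · p = q⁶
  (q⁶) · q⁻³ = q³

Answer: q³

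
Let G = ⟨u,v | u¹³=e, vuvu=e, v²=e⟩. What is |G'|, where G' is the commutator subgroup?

G' = [G, G] is generated by all commutators. The generator-pair commutators are: [u, v] = u².
The subgroup they normally generate is {e, u, u², u³, u⁴, u⁵, u⁶, u⁷, u⁸, u⁹, u¹⁰, u¹¹, u¹²}, of order 13.
Check: |G/G'| = 26/13 = 2 is the order of the abelianisation.

Answer: 13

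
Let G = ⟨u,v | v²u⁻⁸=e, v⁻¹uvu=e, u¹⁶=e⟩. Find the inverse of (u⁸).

The order of (u⁸) is 2 (smallest k with (u⁸)ᵏ = e), so (u⁸)⁻¹ = (u⁸)¹ = u⁸.
Check: (u⁸) · (u⁸) → (u⁸) · u⁸ = e, giving e as required.

Answer: u⁸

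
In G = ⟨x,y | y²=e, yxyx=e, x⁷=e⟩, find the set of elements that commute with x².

⟨x²⟩ ⊆ C_G(x²) since powers of x² commute with x²; so |C_G(x²)| ≥ |⟨x²⟩| = 7.
By orbit–stabilizer, |C_G(x²)| = |G| / |conj. class of x²| = 14 / 2 = 7.
The 7 elements commuting with x² are {e, x, x², x³, x⁴, x⁵, x⁶}.

Answer: {e, x, x², x³, x⁴, x⁵, x⁶}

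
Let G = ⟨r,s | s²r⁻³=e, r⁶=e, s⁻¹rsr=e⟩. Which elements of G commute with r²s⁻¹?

⟨r²s⁻¹⟩ ⊆ C_G(r²s⁻¹) since powers of r²s⁻¹ commute with r²s⁻¹; so |C_G(r²s⁻¹)| ≥ |⟨r²s⁻¹⟩| = 4.
By orbit–stabilizer, |C_G(r²s⁻¹)| = |G| / |conj. class of r²s⁻¹| = 12 / 3 = 4.
The 4 elements commuting with r²s⁻¹ are {e, r³, r²s, r²s⁻¹}.

Answer: {e, r³, r²s, r²s⁻¹}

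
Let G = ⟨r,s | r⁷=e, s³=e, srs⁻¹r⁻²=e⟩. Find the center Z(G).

An element z ∈ Z(G) iff z commutes with every generator.
For example e is central: e·r = r = r·e; e·s = s = s·e.
Whereas r ∉ Z(G) since r·s = rs ≠ r²s = s·r.
Checking each of the 21 elements this way gives Z(G) = {e}, of order 1.

Answer: {e}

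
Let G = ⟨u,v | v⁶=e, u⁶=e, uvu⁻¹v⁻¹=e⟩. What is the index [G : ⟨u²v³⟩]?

First find ord(u²v³) by computing successive powers:
  (u²v³)¹ = u²v³, (u²v³)² = u⁴, (u²v³)³ = v³, (u²v³)⁴ = u², (u²v³)⁵ = u⁴v³, (u²v³)⁶ = e.
So |⟨u²v³⟩| = ord(u²v³) = 6. With |G| = 36, by Lagrange [G : ⟨u²v³⟩] = 36/6 = 6.

Answer: 6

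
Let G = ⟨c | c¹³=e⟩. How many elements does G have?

G is generated by a single element, so G is cyclic. The relator gives c¹³ = e and no smaller power is forced to be e, so the 13 powers {c, e, c², c³, c⁴, c⁵, c⁶, c⁷, c⁸, c⁹, c¹², c¹¹, c¹⁰} are distinct. Hence |G| = 13.

Answer: 13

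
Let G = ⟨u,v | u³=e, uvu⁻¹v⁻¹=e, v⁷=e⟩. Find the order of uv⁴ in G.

Compute successive powers until reaching e:
  (uv⁴)¹ = uv⁴, (uv⁴)² = u²v, (uv⁴)³ = v⁵, (uv⁴)⁴ = uv², (uv⁴)⁵ = u²v⁶, (uv⁴)⁶ = v³, (uv⁴)⁷ = u, (uv⁴)⁸ = u²v⁴, (uv⁴)⁹ = v, (uv⁴)¹⁰ = uv⁵, (uv⁴)¹¹ = u²v², (uv⁴)¹² = v⁶, (uv⁴)¹³ = uv³, (uv⁴)¹⁴ = u², (uv⁴)¹⁵ = v⁴, (uv⁴)¹⁶ = uv, (uv⁴)¹⁷ = u²v⁵, (uv⁴)¹⁸ = v², (uv⁴)¹⁹ = uv⁶, (uv⁴)²⁰ = u²v³, (uv⁴)²¹ = e.
The smallest positive k with (uv⁴)ᵏ = e is 21.

Answer: 21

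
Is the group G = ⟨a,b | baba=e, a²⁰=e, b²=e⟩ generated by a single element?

Every cyclic group is abelian. But a·b = ab while b·a = a¹⁹b, so a·b ≠ b·a and G is not abelian. Hence G is not cyclic.

Answer: No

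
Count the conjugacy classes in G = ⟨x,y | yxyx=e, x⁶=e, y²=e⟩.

The conjugacy classes (representative and size) are:
  [e] (size 1), [x⁵] (size 2), [x⁴] (size 2), [x³] (size 1), [y] (size 3), [x³y] (size 3).
Class equation: 1 + 2 + 2 + 1 + 3 + 3 = 12 = |G|. So G has 6 conjugacy classes.

Answer: 6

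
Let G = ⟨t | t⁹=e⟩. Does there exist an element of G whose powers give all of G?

|G| = 9. The element t has order 9 (its powers give 9 distinct elements), so ⟨t⟩ = G and G is cyclic.

Answer: Yes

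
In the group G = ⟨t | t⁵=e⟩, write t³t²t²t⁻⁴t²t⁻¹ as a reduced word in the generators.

Multiply left to right, reducing at each step:
  (t³) · t² = e
  e · t² = t²
  (t²) · t⁻⁴ = t³
  (t³) · t² = e
  e · t⁻¹ = t⁴

Answer: t⁴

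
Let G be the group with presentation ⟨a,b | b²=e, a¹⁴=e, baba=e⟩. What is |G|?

Enumerate words in the generators, reducing via the relations: the distinct elements are
  {a, b, e, ab, a², a³, a⁴, a⁵, a⁶, a⁷, a⁸, a⁹, a²b, a³b, a¹², a¹³, a¹¹, a¹⁰, a⁴b, a⁵b, a⁶b, a⁷b, a⁸b, a⁹b, a¹²b, a¹³b, a¹¹b, a¹⁰b}.
No further products give new elements, so |G| = 28.

Answer: 28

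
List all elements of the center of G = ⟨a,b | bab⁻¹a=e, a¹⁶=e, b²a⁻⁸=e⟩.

An element z ∈ Z(G) iff z commutes with every generator.
For example a⁸ is central: (a⁸)·a = a⁹ = a·(a⁸); (a⁸)·b = b⁻¹ = b·(a⁸).
Whereas a ∉ Z(G) since a·b = ab ≠ a⁷b⁻¹ = b·a.
Checking each of the 32 elements this way gives Z(G) = {e, a⁸}, of order 2.

Answer: {e, a⁸}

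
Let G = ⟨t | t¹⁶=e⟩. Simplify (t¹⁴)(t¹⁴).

Compute (t¹⁴) · (t¹⁴) by multiplying left to right and reducing via the relations at each step:
  (t¹⁴) · t¹⁴ = t¹²

Answer: t¹²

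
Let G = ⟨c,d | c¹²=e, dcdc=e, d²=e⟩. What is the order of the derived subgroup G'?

G' = [G, G] is generated by all commutators. The generator-pair commutators are: [c, d] = c².
The subgroup they normally generate is {e, c², c⁴, c⁶, c⁸, c¹⁰}, of order 6.
Check: |G/G'| = 24/6 = 4 is the order of the abelianisation.

Answer: 6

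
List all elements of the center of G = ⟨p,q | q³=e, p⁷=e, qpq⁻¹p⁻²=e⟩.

An element z ∈ Z(G) iff z commutes with every generator.
For example e is central: e·p = p = p·e; e·q = q = q·e.
Whereas p ∉ Z(G) since p·q = pq ≠ p²q = q·p.
Checking each of the 21 elements this way gives Z(G) = {e}, of order 1.

Answer: {e}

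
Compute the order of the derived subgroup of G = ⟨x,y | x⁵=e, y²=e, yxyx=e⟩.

G' = [G, G] is generated by all commutators. The generator-pair commutators are: [x, y] = x².
The subgroup they normally generate is {e, x, x², x³, x⁴}, of order 5.
Check: |G/G'| = 10/5 = 2 is the order of the abelianisation.

Answer: 5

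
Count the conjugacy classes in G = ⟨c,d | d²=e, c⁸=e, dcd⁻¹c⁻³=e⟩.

The conjugacy classes (representative and size) are:
  [e] (size 1), [c³] (size 2), [c²] (size 2), [c⁴] (size 1), [c⁵] (size 2), [c⁴d] (size 4), [cd] (size 4).
Class equation: 1 + 2 + 2 + 1 + 2 + 4 + 4 = 16 = |G|. So G has 7 conjugacy classes.

Answer: 7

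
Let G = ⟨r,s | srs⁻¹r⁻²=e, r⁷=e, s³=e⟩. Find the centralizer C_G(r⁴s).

⟨r⁴s⟩ ⊆ C_G(r⁴s) since powers of r⁴s commute with r⁴s; so |C_G(r⁴s)| ≥ |⟨r⁴s⟩| = 3.
By orbit–stabilizer, |C_G(r⁴s)| = |G| / |conj. class of r⁴s| = 21 / 7 = 3.
The 3 elements commuting with r⁴s are {e, r⁴s, r⁵s²}.

Answer: {e, r⁴s, r⁵s²}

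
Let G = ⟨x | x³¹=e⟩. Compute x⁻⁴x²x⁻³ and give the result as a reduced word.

Multiply left to right, reducing at each step:
  (x²⁷) · x² = x²⁹
  (x²⁹) · x⁻³ = x²⁶

Answer: x²⁶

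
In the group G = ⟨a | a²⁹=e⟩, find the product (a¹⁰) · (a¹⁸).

Compute (a¹⁰) · (a¹⁸) by multiplying left to right and reducing via the relations at each step:
  (a¹⁰) · a¹⁸ = a²⁸

Answer: a²⁸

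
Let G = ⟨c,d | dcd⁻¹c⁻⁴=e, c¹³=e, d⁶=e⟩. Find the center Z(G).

An element z ∈ Z(G) iff z commutes with every generator.
For example e is central: e·c = c = c·e; e·d = d = d·e.
Whereas c ∉ Z(G) since c·d = cd ≠ c⁴d = d·c.
Checking each of the 78 elements this way gives Z(G) = {e}, of order 1.

Answer: {e}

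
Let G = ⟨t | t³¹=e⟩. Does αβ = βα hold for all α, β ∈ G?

G has a single generator, so G is cyclic and hence abelian.

Answer: Yes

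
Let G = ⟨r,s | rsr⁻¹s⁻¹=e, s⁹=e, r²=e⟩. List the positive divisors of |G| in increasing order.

|G| = 18 = 2 · 3². By Lagrange's theorem the order of any subgroup divides 18; the divisors of 18 are 1, 2, 3, 6, 9, 18.

Answer: 1, 2, 3, 6, 9, 18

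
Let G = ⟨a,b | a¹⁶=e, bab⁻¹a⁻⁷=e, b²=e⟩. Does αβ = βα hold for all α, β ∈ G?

a·b = ab but b·a = a⁷b, so a·b ≠ b·a and G is not abelian.

Answer: No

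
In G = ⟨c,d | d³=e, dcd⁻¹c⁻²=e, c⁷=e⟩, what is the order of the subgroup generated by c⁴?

|⟨c⁴⟩| equals the order of c⁴. Compute successive powers until reaching e:
  (c⁴)¹ = c⁴, (c⁴)² = c, (c⁴)³ = c⁵, (c⁴)⁴ = c², (c⁴)⁵ = c⁶, (c⁴)⁶ = c³, (c⁴)⁷ = e.
The smallest positive k with (c⁴)ᵏ = e is 7, so |⟨c⁴⟩| = 7.

Answer: 7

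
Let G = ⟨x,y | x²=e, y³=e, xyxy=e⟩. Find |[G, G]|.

G' = [G, G] is generated by all commutators. The generator-pair commutators are: [x, y] = y.
The subgroup they normally generate is {e, y, y²}, of order 3.
Check: |G/G'| = 6/3 = 2 is the order of the abelianisation.

Answer: 3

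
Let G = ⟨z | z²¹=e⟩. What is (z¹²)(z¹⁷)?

Compute (z¹²) · (z¹⁷) by multiplying left to right and reducing via the relations at each step:
  (z¹²) · z¹⁷ = z⁸

Answer: z⁸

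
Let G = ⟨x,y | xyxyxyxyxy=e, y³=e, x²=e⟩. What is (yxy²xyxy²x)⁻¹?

The order of (yxy²xyxy²x) is 5 (smallest k with (yxy²xyxy²x)ᵏ = e), so (yxy²xyxy²x)⁻¹ = (yxy²xyxy²x)⁴ = xyxy²xyxy².
Check: (yxy²xyxy²x) · (xyxy²xyxy²) → (yxy²xyxy²x) · x = yxy²xyxy²;   (yxy²xyxy²) · y = yxy²xyx;   (yxy²xyx) · x = yxy²xy;   (yxy²xy) · y² = yxy²x;   (yxy²x) · x = yxy²;   (yxy²) · y = yx;   (yx) · x = y;   y · y² = e, giving e as required.

Answer: xyxy²xyxy²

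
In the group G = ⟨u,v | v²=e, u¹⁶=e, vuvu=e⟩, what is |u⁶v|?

Compute successive powers until reaching e:
  (u⁶v)¹ = u⁶v, (u⁶v)² = e.
The smallest positive k with (u⁶v)ᵏ = e is 2.

Answer: 2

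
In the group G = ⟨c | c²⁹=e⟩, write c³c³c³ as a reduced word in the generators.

Multiply left to right, reducing at each step:
  (c³) · c³ = c⁶
  (c⁶) · c³ = c⁹

Answer: c⁹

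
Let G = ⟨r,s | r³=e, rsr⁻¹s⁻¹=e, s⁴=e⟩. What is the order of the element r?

Compute successive powers until reaching e:
  r¹ = r, r² = r², r³ = e.
The smallest positive k with rᵏ = e is 3.

Answer: 3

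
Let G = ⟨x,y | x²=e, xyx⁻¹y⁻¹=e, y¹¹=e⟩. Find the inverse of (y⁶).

The order of (y⁶) is 11 (smallest k with (y⁶)ᵏ = e), so (y⁶)⁻¹ = (y⁶)¹⁰ = y⁵.
Check: (y⁶) · (y⁵) → (y⁶) · y⁵ = e, giving e as required.

Answer: y⁵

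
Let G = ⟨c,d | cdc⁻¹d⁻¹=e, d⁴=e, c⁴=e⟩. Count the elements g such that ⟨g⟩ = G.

⟨g⟩ = G would require ord(g) = |G| = 16, but the maximum element order in G is 4 < 16. So G is not cyclic and no single element generates it: the count is 0.

Answer: 0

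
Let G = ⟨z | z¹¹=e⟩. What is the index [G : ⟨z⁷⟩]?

First find ord(z⁷) by computing successive powers:
  (z⁷)¹ = z⁷, (z⁷)² = z³, (z⁷)³ = z¹⁰, (z⁷)⁴ = z⁶, (z⁷)⁵ = z², (z⁷)⁶ = z⁹, (z⁷)⁷ = z⁵, (z⁷)⁸ = z, (z⁷)⁹ = z⁸, (z⁷)¹⁰ = z⁴, (z⁷)¹¹ = e.
So |⟨z⁷⟩| = ord(z⁷) = 11. With |G| = 11, by Lagrange [G : ⟨z⁷⟩] = 11/11 = 1.

Answer: 1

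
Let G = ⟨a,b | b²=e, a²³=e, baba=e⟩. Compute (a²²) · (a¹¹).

Compute (a²²) · (a¹¹) by multiplying left to right and reducing via the relations at each step:
  (a²²) · a¹¹ = a¹⁰

Answer: a¹⁰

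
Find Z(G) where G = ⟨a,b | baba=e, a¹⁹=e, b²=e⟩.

An element z ∈ Z(G) iff z commutes with every generator.
For example e is central: e·a = a = a·e; e·b = b = b·e.
Whereas a ∉ Z(G) since a·b = ab ≠ a¹⁸b = b·a.
Checking each of the 38 elements this way gives Z(G) = {e}, of order 1.

Answer: {e}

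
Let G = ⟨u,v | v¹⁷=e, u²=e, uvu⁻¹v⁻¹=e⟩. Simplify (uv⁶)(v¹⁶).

Compute (uv⁶) · (v¹⁶) by multiplying left to right and reducing via the relations at each step:
  (uv⁶) · v¹⁶ = uv⁵

Answer: uv⁵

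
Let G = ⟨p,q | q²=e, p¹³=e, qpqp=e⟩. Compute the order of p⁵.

Compute successive powers until reaching e:
  (p⁵)¹ = p⁵, (p⁵)² = p¹⁰, (p⁵)³ = p², (p⁵)⁴ = p⁷, (p⁵)⁵ = p¹², (p⁵)⁶ = p⁴, (p⁵)⁷ = p⁹, (p⁵)⁸ = p, (p⁵)⁹ = p⁶, (p⁵)¹⁰ = p¹¹, (p⁵)¹¹ = p³, (p⁵)¹² = p⁸, (p⁵)¹³ = e.
The smallest positive k with (p⁵)ᵏ = e is 13.

Answer: 13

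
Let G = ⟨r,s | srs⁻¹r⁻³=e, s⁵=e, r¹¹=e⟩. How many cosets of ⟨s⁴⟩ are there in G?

First find ord(s⁴) by computing successive powers:
  (s⁴)¹ = s⁴, (s⁴)² = s³, (s⁴)³ = s², (s⁴)⁴ = s, (s⁴)⁵ = e.
So |⟨s⁴⟩| = ord(s⁴) = 5. With |G| = 55, by Lagrange [G : ⟨s⁴⟩] = 55/5 = 11.

Answer: 11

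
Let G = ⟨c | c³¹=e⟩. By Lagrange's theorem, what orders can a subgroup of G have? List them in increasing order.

|G| = 31 = 31. By Lagrange's theorem the order of any subgroup divides 31; the divisors of 31 are 1, 31.

Answer: 1, 31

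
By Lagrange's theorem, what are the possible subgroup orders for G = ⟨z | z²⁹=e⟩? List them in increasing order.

|G| = 29 = 29. By Lagrange's theorem the order of any subgroup divides 29; the divisors of 29 are 1, 29.

Answer: 1, 29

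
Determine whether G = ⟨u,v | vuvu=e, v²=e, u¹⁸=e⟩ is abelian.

u·v = uv but v·u = u¹⁷v, so u·v ≠ v·u and G is not abelian.

Answer: No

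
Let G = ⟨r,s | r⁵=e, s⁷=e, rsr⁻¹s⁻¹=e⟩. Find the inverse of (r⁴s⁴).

The order of (r⁴s⁴) is 35 (smallest k with (r⁴s⁴)ᵏ = e), so (r⁴s⁴)⁻¹ = (r⁴s⁴)³⁴ = rs³.
Check: (r⁴s⁴) · (rs³) → (r⁴s⁴) · r = s⁴;   (s⁴) · s³ = e, giving e as required.

Answer: rs³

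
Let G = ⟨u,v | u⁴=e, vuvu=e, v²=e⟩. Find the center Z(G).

An element z ∈ Z(G) iff z commutes with every generator.
For example u² is central: (u²)·u = u³ = u·(u²); (u²)·v = u²v = v·(u²).
Whereas u ∉ Z(G) since u·v = uv ≠ u³v = v·u.
Checking each of the 8 elements this way gives Z(G) = {e, u²}, of order 2.

Answer: {e, u²}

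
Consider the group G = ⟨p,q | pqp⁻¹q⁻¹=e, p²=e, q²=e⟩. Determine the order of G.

Enumerate words in the generators, reducing via the relations: the distinct elements are
  {e, p, q, pq}.
No further products give new elements, so |G| = 4.

Answer: 4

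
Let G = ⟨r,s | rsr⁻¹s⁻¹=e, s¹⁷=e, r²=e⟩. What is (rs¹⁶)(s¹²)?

Compute (rs¹⁶) · (s¹²) by multiplying left to right and reducing via the relations at each step:
  (rs¹⁶) · s¹² = rs¹¹

Answer: rs¹¹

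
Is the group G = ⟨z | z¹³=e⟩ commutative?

G has a single generator, so G is cyclic and hence abelian.

Answer: Yes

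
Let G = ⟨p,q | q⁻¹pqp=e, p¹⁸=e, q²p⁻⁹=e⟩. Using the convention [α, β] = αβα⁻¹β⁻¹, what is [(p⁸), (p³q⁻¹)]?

[(p⁸), (p³q⁻¹)] = (p⁸)·(p³q⁻¹)·(p⁸)⁻¹·(p³q⁻¹)⁻¹.
  (p⁸) · (p³q⁻¹) = p²q
  (p²q) · (p¹⁰) = pq⁻¹
  (pq⁻¹) · (p³q) = p¹⁶

Answer: p¹⁶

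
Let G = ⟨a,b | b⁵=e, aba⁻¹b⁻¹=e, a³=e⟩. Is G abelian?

Each pair of generators commutes: a·b = ab = b·a. Since the generators pairwise commute, every element of G commutes with every other, so G is abelian.

Answer: Yes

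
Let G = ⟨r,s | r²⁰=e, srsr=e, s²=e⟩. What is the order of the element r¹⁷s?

Compute successive powers until reaching e:
  (r¹⁷s)¹ = r¹⁷s, (r¹⁷s)² = e.
The smallest positive k with (r¹⁷s)ᵏ = e is 2.

Answer: 2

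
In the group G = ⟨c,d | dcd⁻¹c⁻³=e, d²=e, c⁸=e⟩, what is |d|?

Compute successive powers until reaching e:
  d¹ = d, d² = e.
The smallest positive k with dᵏ = e is 2.

Answer: 2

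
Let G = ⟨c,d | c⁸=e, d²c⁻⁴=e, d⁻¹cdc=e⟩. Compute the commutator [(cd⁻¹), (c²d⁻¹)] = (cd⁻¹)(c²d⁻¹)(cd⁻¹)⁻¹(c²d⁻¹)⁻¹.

[(cd⁻¹), (c²d⁻¹)] = (cd⁻¹)·(c²d⁻¹)·(cd⁻¹)⁻¹·(c²d⁻¹)⁻¹.
  (cd⁻¹) · (c²d⁻¹) = c³
  (c³) · (cd) = d⁻¹
  (d⁻¹) · (c²d) = c⁶

Answer: c⁶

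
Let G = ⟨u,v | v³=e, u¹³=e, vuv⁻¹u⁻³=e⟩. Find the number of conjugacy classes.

The conjugacy classes (representative and size) are:
  [e] (size 1), [u] (size 3), [u⁵] (size 3), [u¹⁰] (size 3), [u⁸] (size 3), [u¹⁰v] (size 13), [u⁷v²] (size 13).
Class equation: 1 + 3 + 3 + 3 + 3 + 13 + 13 = 39 = |G|. So G has 7 conjugacy classes.

Answer: 7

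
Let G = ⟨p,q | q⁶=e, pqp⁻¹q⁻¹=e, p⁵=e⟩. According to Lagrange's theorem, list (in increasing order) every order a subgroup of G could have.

|G| = 30 = 2 · 3 · 5. By Lagrange's theorem the order of any subgroup divides 30; the divisors of 30 are 1, 2, 3, 5, 6, 10, 15, 30.

Answer: 1, 2, 3, 5, 6, 10, 15, 30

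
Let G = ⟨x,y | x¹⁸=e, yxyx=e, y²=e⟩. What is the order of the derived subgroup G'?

G' = [G, G] is generated by all commutators. The generator-pair commutators are: [x, y] = x².
The subgroup they normally generate is {e, x², x⁴, x⁶, x⁸, x¹⁰, x¹², x¹⁴, x¹⁶}, of order 9.
Check: |G/G'| = 36/9 = 4 is the order of the abelianisation.

Answer: 9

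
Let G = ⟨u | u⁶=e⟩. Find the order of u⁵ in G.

Compute successive powers until reaching e:
  (u⁵)¹ = u⁵, (u⁵)² = u⁴, (u⁵)³ = u³, (u⁵)⁴ = u², (u⁵)⁵ = u, (u⁵)⁶ = e.
The smallest positive k with (u⁵)ᵏ = e is 6.

Answer: 6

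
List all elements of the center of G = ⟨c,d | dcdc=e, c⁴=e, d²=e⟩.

An element z ∈ Z(G) iff z commutes with every generator.
For example c² is central: (c²)·c = c³ = c·(c²); (c²)·d = c²d = d·(c²).
Whereas c ∉ Z(G) since c·d = cd ≠ c³d = d·c.
Checking each of the 8 elements this way gives Z(G) = {e, c²}, of order 2.

Answer: {e, c²}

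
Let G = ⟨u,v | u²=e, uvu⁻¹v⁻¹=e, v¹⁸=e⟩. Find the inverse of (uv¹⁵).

The order of (uv¹⁵) is 6 (smallest k with (uv¹⁵)ᵏ = e), so (uv¹⁵)⁻¹ = (uv¹⁵)⁵ = uv³.
Check: (uv¹⁵) · (uv³) → (uv¹⁵) · u = v¹⁵;   (v¹⁵) · v³ = e, giving e as required.

Answer: uv³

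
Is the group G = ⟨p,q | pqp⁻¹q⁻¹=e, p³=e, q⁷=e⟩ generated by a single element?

|G| = 21. The element pq has order 21 (its powers give 21 distinct elements), so ⟨pq⟩ = G and G is cyclic.

Answer: Yes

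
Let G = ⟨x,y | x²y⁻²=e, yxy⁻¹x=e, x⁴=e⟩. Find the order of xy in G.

Compute successive powers until reaching e:
  (xy)¹ = xy, (xy)² = x², (xy)³ = xy⁻¹, (xy)⁴ = e.
The smallest positive k with (xy)ᵏ = e is 4.

Answer: 4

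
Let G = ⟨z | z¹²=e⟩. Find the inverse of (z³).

The order of (z³) is 4 (smallest k with (z³)ᵏ = e), so (z³)⁻¹ = (z³)³ = z⁹.
Check: (z³) · (z⁹) → (z³) · z⁹ = e, giving e as required.

Answer: z⁹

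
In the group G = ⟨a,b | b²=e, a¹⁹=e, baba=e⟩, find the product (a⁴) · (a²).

Compute (a⁴) · (a²) by multiplying left to right and reducing via the relations at each step:
  (a⁴) · a² = a⁶

Answer: a⁶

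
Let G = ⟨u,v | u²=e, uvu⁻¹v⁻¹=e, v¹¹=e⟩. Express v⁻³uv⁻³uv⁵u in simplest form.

Multiply left to right, reducing at each step:
  (v⁸) · u = uv⁸
  (uv⁸) · v⁻³ = uv⁵
  (uv⁵) · u = v⁵
  (v⁵) · v⁵ = v¹⁰
  (v¹⁰) · u = uv¹⁰

Answer: uv¹⁰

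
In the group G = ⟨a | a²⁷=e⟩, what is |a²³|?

Compute successive powers until reaching e:
  (a²³)¹ = a²³, (a²³)² = a¹⁹, (a²³)³ = a¹⁵, (a²³)⁴ = a¹¹, (a²³)⁵ = a⁷, (a²³)⁶ = a³, (a²³)⁷ = a²⁶, (a²³)⁸ = a²², (a²³)⁹ = a¹⁸, (a²³)¹⁰ = a¹⁴, (a²³)¹¹ = a¹⁰, (a²³)¹² = a⁶, (a²³)¹³ = a², (a²³)¹⁴ = a²⁵, (a²³)¹⁵ = a²¹, (a²³)¹⁶ = a¹⁷, (a²³)¹⁷ = a¹³, (a²³)¹⁸ = a⁹, (a²³)¹⁹ = a⁵, (a²³)²⁰ = a, (a²³)²¹ = a²⁴, (a²³)²² = a²⁰, (a²³)²³ = a¹⁶, (a²³)²⁴ = a¹², (a²³)²⁵ = a⁸, (a²³)²⁶ = a⁴, (a²³)²⁷ = e.
The smallest positive k with (a²³)ᵏ = e is 27.

Answer: 27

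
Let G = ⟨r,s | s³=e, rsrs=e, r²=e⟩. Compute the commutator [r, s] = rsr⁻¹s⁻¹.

[r, s] = r·s·r⁻¹·s⁻¹.
  r · s = rs
  (rs) · r = s²
  (s²) · (s²) = s

Answer: s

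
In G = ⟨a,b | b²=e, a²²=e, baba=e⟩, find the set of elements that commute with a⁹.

⟨a⁹⟩ ⊆ C_G(a⁹) since powers of a⁹ commute with a⁹; so |C_G(a⁹)| ≥ |⟨a⁹⟩| = 22.
By orbit–stabilizer, |C_G(a⁹)| = |G| / |conj. class of a⁹| = 44 / 2 = 22.
The 22 elements commuting with a⁹ are {e, a, a², a³, a⁴, a⁵, a⁶, a⁷, a⁸, a⁹, a¹⁰, a¹¹, a¹², a¹³, a¹⁴, a¹⁵, a¹⁶, a¹⁷, a¹⁸, a¹⁹, a²⁰, a²¹}.

Answer: {e, a, a², a³, a⁴, a⁵, a⁶, a⁷, a⁸, a⁹, a¹⁰, a¹¹, a¹², a¹³, a¹⁴, a¹⁵, a¹⁶, a¹⁷, a¹⁸, a¹⁹, a²⁰, a²¹}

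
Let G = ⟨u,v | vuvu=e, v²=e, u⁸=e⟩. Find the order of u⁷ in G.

Compute successive powers until reaching e:
  (u⁷)¹ = u⁷, (u⁷)² = u⁶, (u⁷)³ = u⁵, (u⁷)⁴ = u⁴, (u⁷)⁵ = u³, (u⁷)⁶ = u², (u⁷)⁷ = u, (u⁷)⁸ = e.
The smallest positive k with (u⁷)ᵏ = e is 8.

Answer: 8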